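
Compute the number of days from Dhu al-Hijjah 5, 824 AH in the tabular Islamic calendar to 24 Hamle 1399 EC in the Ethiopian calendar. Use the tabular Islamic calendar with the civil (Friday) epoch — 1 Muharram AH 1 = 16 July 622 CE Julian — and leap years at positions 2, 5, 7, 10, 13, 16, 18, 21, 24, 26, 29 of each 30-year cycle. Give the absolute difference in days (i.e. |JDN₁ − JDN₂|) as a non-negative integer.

JDN of the first date = 2240413.
JDN of the second date = 2235163.
|2235163 − 2240413| = 5250.

5250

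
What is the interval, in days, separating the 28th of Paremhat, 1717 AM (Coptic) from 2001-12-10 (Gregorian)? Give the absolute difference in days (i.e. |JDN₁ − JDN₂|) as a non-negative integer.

First date → JDN 2452006; second date → JDN 2452254.
The interval is |2452006 − 2452254| = 248 days.

248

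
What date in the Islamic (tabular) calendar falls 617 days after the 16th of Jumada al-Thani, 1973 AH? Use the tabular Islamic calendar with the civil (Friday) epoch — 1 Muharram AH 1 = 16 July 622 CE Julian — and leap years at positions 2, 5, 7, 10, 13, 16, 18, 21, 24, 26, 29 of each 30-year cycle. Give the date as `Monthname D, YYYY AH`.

Rabi' al-Awwal 13, 1975 AH

The starting date is JDN 2647414; 2647414 + 617 = 2648031.
JDN 2648031 corresponds to Rabi' al-Awwal 13, 1975 AH.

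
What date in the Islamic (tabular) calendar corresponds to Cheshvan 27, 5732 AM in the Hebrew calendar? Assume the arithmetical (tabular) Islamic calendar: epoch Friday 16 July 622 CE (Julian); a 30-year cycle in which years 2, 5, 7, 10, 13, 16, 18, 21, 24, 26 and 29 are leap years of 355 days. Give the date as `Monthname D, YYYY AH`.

Julian Day Number of the source date = 2441271.
Converting JDN 2441271 to the tabular Islamic calendar gives 26 Ramadan 1391 AH.

Ramadan 26, 1391 AH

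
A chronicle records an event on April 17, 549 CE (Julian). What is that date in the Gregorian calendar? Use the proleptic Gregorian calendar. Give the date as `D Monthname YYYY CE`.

19 April 549 CE

For dates in this range the Gregorian date is 2 days ahead of the Julian.
17 April 549 Julian + 2 days → 19 April 549 Gregorian.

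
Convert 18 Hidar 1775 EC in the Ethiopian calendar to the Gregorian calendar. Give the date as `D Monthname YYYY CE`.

25 November 1782 CE

Julian Day Number of the source date = 2372251.
Converting JDN 2372251 to the Gregorian calendar gives 25 November 1782 CE.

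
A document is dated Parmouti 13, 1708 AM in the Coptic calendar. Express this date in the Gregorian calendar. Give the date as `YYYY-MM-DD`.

1992-04-21

Julian Day Number of the source date = 2448734.
Converting JDN 2448734 to the Gregorian calendar gives 21 April 1992 CE.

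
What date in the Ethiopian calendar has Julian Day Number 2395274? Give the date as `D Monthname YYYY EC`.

The Gregorian equivalent of JDN 2395274 is 8 December 1845.
In the Ethiopian calendar that day is 30 Hidar 1838 EC.

30 Hidar 1838 EC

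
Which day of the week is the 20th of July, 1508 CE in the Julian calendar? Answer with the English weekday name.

Thursday

This is JDN 2272056 (30 July 1508 Gregorian).
2272056 ≡ 3 (mod 7); counting from Monday = 0 gives Thursday.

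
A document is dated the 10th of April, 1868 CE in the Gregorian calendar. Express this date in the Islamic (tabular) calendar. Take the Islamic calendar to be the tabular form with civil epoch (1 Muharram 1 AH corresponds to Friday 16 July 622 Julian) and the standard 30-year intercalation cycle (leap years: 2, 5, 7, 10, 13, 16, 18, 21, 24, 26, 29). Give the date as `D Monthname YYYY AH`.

Julian Day Number of the source date = 2403433.
Converting JDN 2403433 to the tabular Islamic calendar gives 17 Dhu al-Hijjah 1284 AH.

17 Dhu al-Hijjah 1284 AH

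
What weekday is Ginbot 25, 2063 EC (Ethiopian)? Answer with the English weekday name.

Equivalently 2 June 2071 Gregorian, JDN 2477630.
JDN 2477630 mod 7 = 1, and JDN 0 was a Monday, so this is a Tuesday.

Tuesday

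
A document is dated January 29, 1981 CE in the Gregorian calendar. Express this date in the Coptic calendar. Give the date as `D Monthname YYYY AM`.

Both dates share Julian Day Number 2444634; in the Coptic calendar that is 21 Tobi 1697 AM.

21 Tobi 1697 AM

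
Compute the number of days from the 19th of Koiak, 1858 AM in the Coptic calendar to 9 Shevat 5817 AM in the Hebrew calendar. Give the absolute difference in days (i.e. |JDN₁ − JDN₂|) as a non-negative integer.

31029

JDN of the first date = 2503407.
JDN of the second date = 2472378.
|2472378 − 2503407| = 31029.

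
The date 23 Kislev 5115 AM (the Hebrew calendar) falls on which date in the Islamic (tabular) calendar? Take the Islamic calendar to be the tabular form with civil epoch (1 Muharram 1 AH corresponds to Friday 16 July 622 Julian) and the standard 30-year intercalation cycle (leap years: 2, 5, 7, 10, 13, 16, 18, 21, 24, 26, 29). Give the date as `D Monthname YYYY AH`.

Julian Day Number of the source date = 2215948.
Converting JDN 2215948 to the tabular Islamic calendar gives 22 Dhu al-Qa'dah 755 AH.

22 Dhu al-Qa'dah 755 AH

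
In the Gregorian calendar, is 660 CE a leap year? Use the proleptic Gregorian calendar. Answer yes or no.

660 is divisible by 4 and not by 100, so it is a leap year.

yes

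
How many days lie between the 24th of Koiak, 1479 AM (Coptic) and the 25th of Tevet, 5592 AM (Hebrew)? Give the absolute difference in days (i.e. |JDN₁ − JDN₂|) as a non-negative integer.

25199

JDN of the first date = 2364982.
JDN of the second date = 2390181.
|2390181 − 2364982| = 25199.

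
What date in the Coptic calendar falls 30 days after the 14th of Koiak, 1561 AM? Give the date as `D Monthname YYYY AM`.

JDN of the 14th of Koiak, 1561 AM = 2394923.
2394923 + 30 = 2394953.
JDN 2394953 in the Coptic calendar is 14 Tobi 1561 AM.

14 Tobi 1561 AM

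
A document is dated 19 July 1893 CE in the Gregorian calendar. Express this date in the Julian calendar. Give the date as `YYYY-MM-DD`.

At this point the Julian calendar is 12 days behind the Gregorian.
19 July 1893 Gregorian − 12 days → 7 July 1893 Julian.

1893-07-07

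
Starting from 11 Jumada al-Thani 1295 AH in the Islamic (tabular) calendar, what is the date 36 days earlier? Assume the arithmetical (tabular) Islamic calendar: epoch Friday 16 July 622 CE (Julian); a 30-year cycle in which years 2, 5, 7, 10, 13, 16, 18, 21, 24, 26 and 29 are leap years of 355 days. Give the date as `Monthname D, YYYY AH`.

The starting date is JDN 2407148; 2407148 − 36 = 2407112.
JDN 2407112 corresponds to Jumada al-Awwal 5, 1295 AH.

Jumada al-Awwal 5, 1295 AH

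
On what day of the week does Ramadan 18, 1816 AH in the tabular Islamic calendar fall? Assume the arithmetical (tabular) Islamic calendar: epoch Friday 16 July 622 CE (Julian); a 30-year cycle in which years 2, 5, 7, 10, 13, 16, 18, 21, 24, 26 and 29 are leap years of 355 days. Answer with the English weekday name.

Equivalently 11 March 2384 Gregorian, JDN 2591868.
JDN 2591868 mod 7 = 6, and JDN 0 was a Monday, so this is a Sunday.

Sunday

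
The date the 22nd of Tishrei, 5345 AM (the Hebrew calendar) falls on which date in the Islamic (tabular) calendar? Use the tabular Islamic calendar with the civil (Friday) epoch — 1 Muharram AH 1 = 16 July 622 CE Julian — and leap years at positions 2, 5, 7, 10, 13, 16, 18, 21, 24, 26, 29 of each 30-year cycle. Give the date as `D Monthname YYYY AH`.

Both dates share Julian Day Number 2299874; in the tabular Islamic calendar that is 22 Ramadan 992 AH.

22 Ramadan 992 AH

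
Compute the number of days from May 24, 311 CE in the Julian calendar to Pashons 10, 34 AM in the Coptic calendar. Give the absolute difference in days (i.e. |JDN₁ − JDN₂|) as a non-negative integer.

First date → JDN 1834794; second date → JDN 1837332.
The interval is |1834794 − 1837332| = 2538 days.

2538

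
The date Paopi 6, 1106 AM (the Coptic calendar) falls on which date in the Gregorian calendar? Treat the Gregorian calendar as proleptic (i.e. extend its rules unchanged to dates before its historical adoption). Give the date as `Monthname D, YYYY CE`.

Julian Day Number of the source date = 2228666.
Converting JDN 2228666 to the Gregorian calendar gives 11 October 1389 CE.

October 11, 1389 CE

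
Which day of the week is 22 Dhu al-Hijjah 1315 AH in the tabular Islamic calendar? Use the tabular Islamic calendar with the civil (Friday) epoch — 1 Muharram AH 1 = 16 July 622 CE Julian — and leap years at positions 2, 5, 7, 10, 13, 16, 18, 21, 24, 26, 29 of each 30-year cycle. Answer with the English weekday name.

In the Gregorian calendar this is 14 May 1898 (JDN 2414424).
Since JDN mod 7 = 5 (0 = Monday), the day is Saturday.

Saturday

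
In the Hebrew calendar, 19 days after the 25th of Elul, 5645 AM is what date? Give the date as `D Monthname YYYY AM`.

JDN of the 25th of Elul, 5645 AM = 2409790.
2409790 + 19 = 2409809.
JDN 2409809 in the Hebrew calendar is 15 Tishrei 5646 AM.

15 Tishrei 5646 AM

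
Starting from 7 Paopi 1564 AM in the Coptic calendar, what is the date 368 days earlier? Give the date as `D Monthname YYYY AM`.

Counting 368 days back from JDN 2395952 reaches JDN 2395584, which is 5 Paopi 1563 AM.

5 Paopi 1563 AM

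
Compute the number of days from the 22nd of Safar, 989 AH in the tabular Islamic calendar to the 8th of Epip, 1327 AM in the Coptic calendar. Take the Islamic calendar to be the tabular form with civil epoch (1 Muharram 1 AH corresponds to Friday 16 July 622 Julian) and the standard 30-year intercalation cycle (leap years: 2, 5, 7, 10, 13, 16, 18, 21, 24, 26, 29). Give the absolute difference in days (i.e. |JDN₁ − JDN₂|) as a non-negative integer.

11053

JDN of the first date = 2298605.
JDN of the second date = 2309658.
|2309658 − 2298605| = 11053.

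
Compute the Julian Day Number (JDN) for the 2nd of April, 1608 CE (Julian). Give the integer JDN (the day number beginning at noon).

Equivalently 12 April 1608 (Gregorian).
JDN 2400001 is 17 November 1858 CE (Gregorian), MJD 0; the target day is −91529 days from there, so JDN = 2308472.

2308472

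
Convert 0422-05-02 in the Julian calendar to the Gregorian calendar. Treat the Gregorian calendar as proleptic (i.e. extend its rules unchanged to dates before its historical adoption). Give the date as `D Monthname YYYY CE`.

3 May 422 CE

For dates in this range the Gregorian date is 1 day ahead of the Julian.
2 May 422 Julian + 1 day → 3 May 422 Gregorian.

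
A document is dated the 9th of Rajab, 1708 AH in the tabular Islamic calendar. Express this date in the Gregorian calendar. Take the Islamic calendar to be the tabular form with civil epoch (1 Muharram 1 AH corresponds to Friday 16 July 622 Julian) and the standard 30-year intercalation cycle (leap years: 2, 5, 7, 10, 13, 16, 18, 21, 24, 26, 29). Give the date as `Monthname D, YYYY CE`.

March 23, 2279 CE

Julian Day Number of the source date = 2553529.
Converting JDN 2553529 to the Gregorian calendar gives 23 March 2279 CE.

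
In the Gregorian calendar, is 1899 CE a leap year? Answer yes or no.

no

1899 is not divisible by 4, so it is a common year.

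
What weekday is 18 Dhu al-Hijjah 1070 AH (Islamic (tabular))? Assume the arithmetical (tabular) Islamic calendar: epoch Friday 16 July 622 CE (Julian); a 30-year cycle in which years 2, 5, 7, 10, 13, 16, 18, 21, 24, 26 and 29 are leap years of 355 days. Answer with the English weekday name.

Wednesday

In the Gregorian calendar this is 25 August 1660 (JDN 2327600).
JDN 2327600 mod 7 = 2, and JDN 0 was a Monday, so this is a Wednesday.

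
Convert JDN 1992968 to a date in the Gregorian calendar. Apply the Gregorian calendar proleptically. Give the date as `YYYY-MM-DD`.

0744-06-17

Counting from JDN 2299161 = 15 Oct 1582 gives an offset of -306193 days.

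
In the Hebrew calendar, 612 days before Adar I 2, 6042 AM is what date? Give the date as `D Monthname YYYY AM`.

12 Sivan 6040 AM

JDN of Adar I 2, 6042 AM = 2554586.
2554586 − 612 = 2553974.
JDN 2553974 in the Hebrew calendar is 12 Sivan 6040 AM.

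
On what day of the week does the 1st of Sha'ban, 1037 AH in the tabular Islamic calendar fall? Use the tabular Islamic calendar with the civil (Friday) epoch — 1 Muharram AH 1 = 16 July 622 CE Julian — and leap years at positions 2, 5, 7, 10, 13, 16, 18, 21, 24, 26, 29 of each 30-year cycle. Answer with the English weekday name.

Equivalently 6 April 1628 Gregorian, JDN 2315771.
Since JDN mod 7 = 3 (0 = Monday), the day is Thursday.

Thursday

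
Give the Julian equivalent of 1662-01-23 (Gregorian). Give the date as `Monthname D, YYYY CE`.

At this point the Julian calendar is 10 days behind the Gregorian.
23 January 1662 Gregorian − 10 days → 13 January 1662 Julian.

January 13, 1662 CE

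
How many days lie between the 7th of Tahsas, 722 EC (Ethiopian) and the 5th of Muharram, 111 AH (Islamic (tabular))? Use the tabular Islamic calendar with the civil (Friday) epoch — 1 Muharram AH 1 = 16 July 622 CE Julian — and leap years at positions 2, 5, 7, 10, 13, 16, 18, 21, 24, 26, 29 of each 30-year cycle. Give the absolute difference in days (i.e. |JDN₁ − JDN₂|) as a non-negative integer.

238

JDN of the first date = 1987662.
JDN of the second date = 1987424.
|1987424 − 1987662| = 238.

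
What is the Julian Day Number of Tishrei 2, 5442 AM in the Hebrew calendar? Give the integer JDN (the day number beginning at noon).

2335290

Equivalently 14 September 1681 (Gregorian).
JDN 2299161 is 15 October 1582 CE (Gregorian); the target day is +36129 days from there, so JDN = 2335290.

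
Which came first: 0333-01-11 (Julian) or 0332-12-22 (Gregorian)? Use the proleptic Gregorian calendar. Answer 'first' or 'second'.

The two dates have Julian Day Numbers 1842697 and 1842676 respectively.
Since 1842676 < 1842697, the second date comes first.

second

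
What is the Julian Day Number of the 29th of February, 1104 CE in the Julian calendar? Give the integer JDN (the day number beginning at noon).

2124353

Equivalently 7 March 1104 (proleptic Gregorian).
JDN 2400001 is 17 November 1858 CE (Gregorian), MJD 0; the target day is −275648 days from there, so JDN = 2124353.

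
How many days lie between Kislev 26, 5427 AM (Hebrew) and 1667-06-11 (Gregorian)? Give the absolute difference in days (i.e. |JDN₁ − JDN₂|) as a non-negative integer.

First date → JDN 2329911; second date → JDN 2330081.
The interval is |2329911 − 2330081| = 170 days.

170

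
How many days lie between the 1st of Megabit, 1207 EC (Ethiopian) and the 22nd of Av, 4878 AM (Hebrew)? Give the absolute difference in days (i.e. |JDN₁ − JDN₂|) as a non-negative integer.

35261

JDN of the first date = 2164892.
JDN of the second date = 2129631.
|2129631 − 2164892| = 35261.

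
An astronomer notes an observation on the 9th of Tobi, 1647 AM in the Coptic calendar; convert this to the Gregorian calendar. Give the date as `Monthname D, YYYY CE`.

January 17, 1931 CE

Julian Day Number of the source date = 2426359.
Converting JDN 2426359 to the Gregorian calendar gives 17 January 1931 CE.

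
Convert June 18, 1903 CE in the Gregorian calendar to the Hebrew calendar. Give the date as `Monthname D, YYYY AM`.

Both dates share Julian Day Number 2416284; in the Hebrew calendar that is 23 Sivan 5663 AM.

Sivan 23, 5663 AM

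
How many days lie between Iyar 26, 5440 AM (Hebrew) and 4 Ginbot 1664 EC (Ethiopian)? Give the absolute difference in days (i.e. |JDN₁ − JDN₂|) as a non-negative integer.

JDN of the first date = 2334813.
JDN of the second date = 2331875.
|2331875 − 2334813| = 2938.

2938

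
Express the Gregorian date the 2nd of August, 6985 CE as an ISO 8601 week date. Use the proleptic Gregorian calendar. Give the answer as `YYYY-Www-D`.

The weekday is Tuesday (ISO weekday 2).
That Tuesday belongs to ISO week 31 of ISO year 6985.

6985-W31-2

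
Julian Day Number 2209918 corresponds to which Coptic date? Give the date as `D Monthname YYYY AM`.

11 Paoni 1054 AM

JDN 2209918 is 13 June 1338 in the proleptic Gregorian calendar.
In the Coptic calendar that day is 11 Paoni 1054 AM.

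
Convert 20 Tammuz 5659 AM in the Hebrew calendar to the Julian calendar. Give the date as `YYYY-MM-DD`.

1899-06-16

The source date corresponds to 28 June 1899 in the Gregorian calendar (JDN 2414834).
That day falls on 16 June 1899 CE in the Julian calendar.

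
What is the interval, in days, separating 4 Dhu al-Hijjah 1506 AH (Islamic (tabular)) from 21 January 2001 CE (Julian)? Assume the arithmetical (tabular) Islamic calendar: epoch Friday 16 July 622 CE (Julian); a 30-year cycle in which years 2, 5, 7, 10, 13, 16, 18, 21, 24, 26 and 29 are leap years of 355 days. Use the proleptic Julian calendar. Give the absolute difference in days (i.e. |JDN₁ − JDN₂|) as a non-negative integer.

30146

JDN of the first date = 2482090.
JDN of the second date = 2451944.
|2451944 − 2482090| = 30146.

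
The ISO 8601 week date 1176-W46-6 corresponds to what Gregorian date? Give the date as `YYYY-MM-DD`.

1176-11-13

ISO week 1 of 1176 is the week containing the first Thursday of 1176.
Week 46, day 6 (Saturday) lands on 1176-11-13.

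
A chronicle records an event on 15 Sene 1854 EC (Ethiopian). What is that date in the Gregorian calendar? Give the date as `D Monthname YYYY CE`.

21 June 1862 CE

Julian Day Number of the source date = 2401313.
Converting JDN 2401313 to the Gregorian calendar gives 21 June 1862 CE.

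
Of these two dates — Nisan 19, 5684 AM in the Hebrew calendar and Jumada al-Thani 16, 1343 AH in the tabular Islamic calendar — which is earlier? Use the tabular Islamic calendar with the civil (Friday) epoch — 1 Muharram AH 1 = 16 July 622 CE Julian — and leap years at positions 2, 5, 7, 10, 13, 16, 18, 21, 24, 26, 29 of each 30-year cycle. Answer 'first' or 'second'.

first

First date → JDN 2423899; second date → JDN 2424163.
JDN 2423899 < JDN 2424163, so the first date is earlier.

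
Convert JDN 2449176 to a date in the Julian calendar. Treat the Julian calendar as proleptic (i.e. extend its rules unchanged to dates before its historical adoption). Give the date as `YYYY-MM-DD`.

The Gregorian equivalent of JDN 2449176 is 7 July 1993.
In the Julian calendar that day is 1993-06-24.

1993-06-24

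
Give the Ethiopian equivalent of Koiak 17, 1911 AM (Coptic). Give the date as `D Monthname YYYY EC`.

The source date corresponds to 27 December 2194 in the Gregorian calendar (JDN 2522763).
That day falls on 17 Tahsas 2187 EC in the Ethiopian calendar.

17 Tahsas 2187 EC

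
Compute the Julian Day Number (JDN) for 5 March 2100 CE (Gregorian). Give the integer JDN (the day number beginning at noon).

JDN 2400001 is 17 November 1858 CE (Gregorian), MJD 0; the target day is +88132 days from there, so JDN = 2488133.

2488133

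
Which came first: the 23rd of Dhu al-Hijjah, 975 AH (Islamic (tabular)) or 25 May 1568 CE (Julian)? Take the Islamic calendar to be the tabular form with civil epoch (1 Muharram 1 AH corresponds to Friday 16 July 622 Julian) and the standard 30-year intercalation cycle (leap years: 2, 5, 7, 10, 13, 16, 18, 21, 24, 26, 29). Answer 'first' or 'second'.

second

Converting both to JDN: 2293940 vs 2293915; the smaller is the second.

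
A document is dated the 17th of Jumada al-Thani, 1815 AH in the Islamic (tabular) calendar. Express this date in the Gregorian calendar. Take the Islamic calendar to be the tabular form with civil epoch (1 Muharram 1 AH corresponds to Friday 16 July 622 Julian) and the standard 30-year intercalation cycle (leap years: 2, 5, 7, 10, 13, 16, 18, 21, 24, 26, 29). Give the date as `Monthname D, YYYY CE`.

Both dates share Julian Day Number 2591425; in the Gregorian calendar that is 24 December 2382 CE.

December 24, 2382 CE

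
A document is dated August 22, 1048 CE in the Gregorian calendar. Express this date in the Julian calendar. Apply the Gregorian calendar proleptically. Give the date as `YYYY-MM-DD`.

At this point the Julian calendar is 6 days behind the Gregorian.
22 August 1048 Gregorian − 6 days → 16 August 1048 Julian.

1048-08-16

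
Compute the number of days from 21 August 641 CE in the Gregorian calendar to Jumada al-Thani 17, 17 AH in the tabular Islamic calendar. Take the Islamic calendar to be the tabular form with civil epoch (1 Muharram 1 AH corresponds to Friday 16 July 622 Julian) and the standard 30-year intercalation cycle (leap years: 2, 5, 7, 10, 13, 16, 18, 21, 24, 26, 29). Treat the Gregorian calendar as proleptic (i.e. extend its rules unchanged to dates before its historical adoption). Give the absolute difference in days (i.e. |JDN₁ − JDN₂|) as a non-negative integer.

First date → JDN 1955413; second date → JDN 1954274.
The interval is |1955413 − 1954274| = 1139 days.

1139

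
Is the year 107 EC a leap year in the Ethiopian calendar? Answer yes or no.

107 mod 4 = 3; in the Ethiopian calendar a year is leap when year mod 4 = 3, so it is a leap year.

yes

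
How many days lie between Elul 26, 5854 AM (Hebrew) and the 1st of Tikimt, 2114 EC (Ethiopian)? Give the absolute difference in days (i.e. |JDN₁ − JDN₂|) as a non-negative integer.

9896

First date → JDN 2486128; second date → JDN 2496024.
The interval is |2486128 − 2496024| = 9896 days.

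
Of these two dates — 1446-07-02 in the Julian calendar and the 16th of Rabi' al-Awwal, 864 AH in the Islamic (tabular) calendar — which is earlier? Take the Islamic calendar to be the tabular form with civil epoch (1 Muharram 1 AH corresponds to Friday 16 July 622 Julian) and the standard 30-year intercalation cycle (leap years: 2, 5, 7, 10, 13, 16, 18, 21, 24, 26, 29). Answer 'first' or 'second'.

first

First date → JDN 2249392; second date → JDN 2254332.
JDN 2249392 < JDN 2254332, so the first date is earlier.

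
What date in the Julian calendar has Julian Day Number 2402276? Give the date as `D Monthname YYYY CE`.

27 January 1865 CE

The Gregorian equivalent of JDN 2402276 is 8 February 1865.
In the Julian calendar that day is 27 January 1865 CE.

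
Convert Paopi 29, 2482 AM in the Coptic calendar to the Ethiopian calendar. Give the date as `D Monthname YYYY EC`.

29 Tikimt 2758 EC

The source date corresponds to 14 November 2765 in the Gregorian calendar (JDN 2731273).
That day falls on 29 Tikimt 2758 EC in the Ethiopian calendar.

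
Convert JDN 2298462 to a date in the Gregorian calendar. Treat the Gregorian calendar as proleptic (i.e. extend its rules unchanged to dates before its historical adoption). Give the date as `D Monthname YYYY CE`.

15 November 1580 CE

Counting from JDN 2299161 = 15 Oct 1582 gives an offset of -699 days.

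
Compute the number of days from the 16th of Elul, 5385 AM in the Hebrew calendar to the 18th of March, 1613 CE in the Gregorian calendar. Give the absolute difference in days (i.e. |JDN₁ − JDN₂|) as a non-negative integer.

4567

First date → JDN 2314840; second date → JDN 2310273.
The interval is |2314840 − 2310273| = 4567 days.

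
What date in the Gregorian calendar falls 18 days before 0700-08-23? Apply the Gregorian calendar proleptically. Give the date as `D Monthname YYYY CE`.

5 August 700 CE

Counting 18 days back from JDN 1976964 reaches JDN 1976946, which is 5 August 700 CE.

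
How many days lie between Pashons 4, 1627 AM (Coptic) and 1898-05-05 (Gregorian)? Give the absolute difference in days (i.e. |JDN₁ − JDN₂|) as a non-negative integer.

First date → JDN 2419169; second date → JDN 2414415.
The interval is |2419169 − 2414415| = 4754 days.

4754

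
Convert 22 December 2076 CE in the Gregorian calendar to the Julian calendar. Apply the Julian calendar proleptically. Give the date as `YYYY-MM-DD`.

2076-12-09

For dates in this range the Gregorian date is 13 days ahead of the Julian.
22 December 2076 Gregorian − 13 days → 9 December 2076 Julian.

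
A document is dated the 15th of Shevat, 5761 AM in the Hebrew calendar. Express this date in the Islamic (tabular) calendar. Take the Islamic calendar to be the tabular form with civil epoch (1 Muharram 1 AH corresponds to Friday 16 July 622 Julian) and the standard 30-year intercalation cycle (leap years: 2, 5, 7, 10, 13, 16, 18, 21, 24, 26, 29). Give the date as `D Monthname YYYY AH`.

The source date corresponds to 8 February 2001 in the Gregorian calendar (JDN 2451949).
That day falls on 14 Dhu al-Qa'dah 1421 AH in the tabular Islamic calendar.

14 Dhu al-Qa'dah 1421 AH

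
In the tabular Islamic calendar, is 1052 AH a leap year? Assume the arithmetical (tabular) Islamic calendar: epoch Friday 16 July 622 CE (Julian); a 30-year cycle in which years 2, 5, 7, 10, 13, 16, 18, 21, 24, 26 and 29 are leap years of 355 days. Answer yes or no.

Year 1052 AH is year 2 of its 30-year cycle; leap positions are 2, 5, 7, 10, 13, 16, 18, 21, 24, 26, 29, so it is a leap year (355 days).

yes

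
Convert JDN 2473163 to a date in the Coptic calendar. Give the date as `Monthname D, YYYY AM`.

Paremhat 1, 1775 AM

JDN 2473163 is 10 March 2059 in the Gregorian calendar.
In the Coptic calendar that day is Paremhat 1, 1775 AM.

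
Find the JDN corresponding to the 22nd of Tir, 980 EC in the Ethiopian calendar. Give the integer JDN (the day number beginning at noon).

In the proleptic Gregorian calendar the same day is 23 January 988.
JDN 2451545 is 1 January 2000 CE (Gregorian); the target day is −369603 days from there, so JDN = 2081942.

2081942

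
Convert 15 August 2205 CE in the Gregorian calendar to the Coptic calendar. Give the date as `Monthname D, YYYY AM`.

Mesori 7, 1921 AM

Julian Day Number of the source date = 2526646.
Converting JDN 2526646 to the Coptic calendar gives 7 Mesori 1921 AM.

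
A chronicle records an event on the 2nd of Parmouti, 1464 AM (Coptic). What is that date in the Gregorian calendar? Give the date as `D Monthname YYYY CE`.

Both dates share Julian Day Number 2359602; in the Gregorian calendar that is 8 April 1748 CE.

8 April 1748 CE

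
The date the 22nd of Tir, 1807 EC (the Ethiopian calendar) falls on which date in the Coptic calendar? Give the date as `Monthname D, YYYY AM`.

Tobi 22, 1531 AM

Both dates share Julian Day Number 2384003; in the Coptic calendar that is 22 Tobi 1531 AM.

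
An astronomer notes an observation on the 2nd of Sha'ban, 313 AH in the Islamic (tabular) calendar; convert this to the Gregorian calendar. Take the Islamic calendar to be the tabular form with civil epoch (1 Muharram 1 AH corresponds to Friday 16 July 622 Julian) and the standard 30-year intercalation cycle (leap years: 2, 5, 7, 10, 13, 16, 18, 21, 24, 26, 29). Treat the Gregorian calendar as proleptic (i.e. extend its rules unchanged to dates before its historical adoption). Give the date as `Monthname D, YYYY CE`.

October 28, 925 CE

Julian Day Number of the source date = 2059210.
Converting JDN 2059210 to the Gregorian calendar gives 28 October 925 CE.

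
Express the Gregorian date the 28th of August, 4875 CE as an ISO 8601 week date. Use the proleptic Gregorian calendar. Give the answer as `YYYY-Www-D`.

The weekday is Wednesday (ISO weekday 3).
That Wednesday belongs to ISO week 35 of ISO year 4875.

4875-W35-3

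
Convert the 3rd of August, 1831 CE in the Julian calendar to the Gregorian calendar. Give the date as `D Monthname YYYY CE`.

At this point the Julian calendar is 12 days behind the Gregorian.
3 August 1831 Julian + 12 days → 15 August 1831 Gregorian.

15 August 1831 CE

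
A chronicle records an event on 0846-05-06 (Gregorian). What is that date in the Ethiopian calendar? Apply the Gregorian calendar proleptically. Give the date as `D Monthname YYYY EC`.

7 Ginbot 838 EC

Both dates share Julian Day Number 2030181; in the Ethiopian calendar that is 7 Ginbot 838 EC.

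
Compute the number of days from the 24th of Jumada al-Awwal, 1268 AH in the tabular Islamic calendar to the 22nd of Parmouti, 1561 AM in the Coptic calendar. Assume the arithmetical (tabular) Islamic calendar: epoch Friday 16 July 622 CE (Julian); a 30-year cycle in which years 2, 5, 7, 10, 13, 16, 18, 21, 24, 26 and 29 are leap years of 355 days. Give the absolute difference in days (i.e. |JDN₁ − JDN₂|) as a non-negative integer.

2513

JDN of the first date = 2397564.
JDN of the second date = 2395051.
|2395051 − 2397564| = 2513.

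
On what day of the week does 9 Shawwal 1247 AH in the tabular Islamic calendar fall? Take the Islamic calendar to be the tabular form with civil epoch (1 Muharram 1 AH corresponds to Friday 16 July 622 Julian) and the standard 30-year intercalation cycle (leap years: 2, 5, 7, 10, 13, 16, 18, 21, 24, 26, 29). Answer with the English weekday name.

In the Gregorian calendar this is 12 March 1832 (JDN 2390255).
Since JDN mod 7 = 0 (0 = Monday), the day is Monday.

Monday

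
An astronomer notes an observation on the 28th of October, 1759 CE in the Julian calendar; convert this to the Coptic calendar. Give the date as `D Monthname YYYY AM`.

Both dates share Julian Day Number 2363833; in the Coptic calendar that is 30 Paopi 1476 AM.

30 Paopi 1476 AM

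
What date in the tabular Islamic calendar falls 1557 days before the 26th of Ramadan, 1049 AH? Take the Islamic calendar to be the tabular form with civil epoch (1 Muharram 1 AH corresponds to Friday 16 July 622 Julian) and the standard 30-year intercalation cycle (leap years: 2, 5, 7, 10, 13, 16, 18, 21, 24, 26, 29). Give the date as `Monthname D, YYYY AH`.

Jumada al-Awwal 4, 1045 AH

Counting 1557 days back from JDN 2320077 reaches JDN 2318520, which is Jumada al-Awwal 4, 1045 AH.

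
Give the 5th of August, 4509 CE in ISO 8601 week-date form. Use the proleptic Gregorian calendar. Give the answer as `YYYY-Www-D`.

The weekday is Monday (ISO weekday 1).
That Monday belongs to ISO week 32 of ISO year 4509.

4509-W32-1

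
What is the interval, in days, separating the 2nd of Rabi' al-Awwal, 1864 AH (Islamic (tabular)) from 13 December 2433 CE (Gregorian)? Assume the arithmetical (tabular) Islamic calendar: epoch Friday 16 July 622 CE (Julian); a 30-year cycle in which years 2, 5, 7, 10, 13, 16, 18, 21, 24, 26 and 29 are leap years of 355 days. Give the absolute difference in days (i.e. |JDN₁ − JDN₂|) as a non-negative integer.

JDN of the first date = 2608685.
JDN of the second date = 2610042.
|2610042 − 2608685| = 1357.

1357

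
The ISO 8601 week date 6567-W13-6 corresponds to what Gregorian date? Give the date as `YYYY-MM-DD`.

ISO week 1 of 6567 is the week containing the first Thursday of 6567.
Week 13, day 6 (Saturday) lands on 6567-03-28.

6567-03-28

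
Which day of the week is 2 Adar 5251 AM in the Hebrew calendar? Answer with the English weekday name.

This is JDN 2265688 (21 February 1491 Gregorian).
2265688 ≡ 5 (mod 7); counting from Monday = 0 gives Saturday.

Saturday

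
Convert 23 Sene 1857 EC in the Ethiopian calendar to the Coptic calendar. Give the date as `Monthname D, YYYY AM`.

Paoni 23, 1581 AM

Both dates share Julian Day Number 2402417; in the Coptic calendar that is 23 Paoni 1581 AM.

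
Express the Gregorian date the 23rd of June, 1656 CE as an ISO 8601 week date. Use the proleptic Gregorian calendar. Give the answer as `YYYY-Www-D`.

1656-W25-5

The weekday is Friday (ISO weekday 5).
That Friday belongs to ISO week 25 of ISO year 1656.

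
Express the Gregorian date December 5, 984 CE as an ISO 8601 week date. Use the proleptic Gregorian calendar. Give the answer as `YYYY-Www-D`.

The weekday is Sunday (ISO weekday 7).
That Sunday belongs to ISO week 49 of ISO year 984.

0984-W49-7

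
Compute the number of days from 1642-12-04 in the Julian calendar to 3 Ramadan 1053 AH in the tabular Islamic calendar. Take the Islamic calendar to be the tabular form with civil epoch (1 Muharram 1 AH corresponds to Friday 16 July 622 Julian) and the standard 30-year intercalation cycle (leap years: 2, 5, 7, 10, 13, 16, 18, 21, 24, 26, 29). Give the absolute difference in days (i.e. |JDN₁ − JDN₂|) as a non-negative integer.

JDN of the first date = 2321136.
JDN of the second date = 2321472.
|2321472 − 2321136| = 336.

336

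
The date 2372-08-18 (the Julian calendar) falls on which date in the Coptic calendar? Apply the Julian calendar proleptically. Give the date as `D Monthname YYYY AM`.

The source date corresponds to 3 September 2372 in the Gregorian calendar (JDN 2587661).
That day falls on 25 Mesori 2088 AM in the Coptic calendar.

25 Mesori 2088 AM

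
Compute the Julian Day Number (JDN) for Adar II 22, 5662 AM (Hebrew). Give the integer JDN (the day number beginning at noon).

2415840

Equivalently 31 March 1902 (Gregorian).
JDN 2299161 is 15 October 1582 CE (Gregorian); the target day is +116679 days from there, so JDN = 2415840.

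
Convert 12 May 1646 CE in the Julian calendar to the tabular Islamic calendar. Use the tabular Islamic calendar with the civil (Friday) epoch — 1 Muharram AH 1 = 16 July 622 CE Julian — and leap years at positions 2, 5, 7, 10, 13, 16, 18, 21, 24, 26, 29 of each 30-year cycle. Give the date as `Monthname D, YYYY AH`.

Rabi' al-Thani 6, 1056 AH

Both dates share Julian Day Number 2322391; in the tabular Islamic calendar that is 6 Rabi' al-Thani 1056 AH.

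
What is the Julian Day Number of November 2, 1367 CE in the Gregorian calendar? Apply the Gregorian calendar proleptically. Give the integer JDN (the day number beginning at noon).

JDN 2400001 is 17 November 1858 CE (Gregorian), MJD 0; the target day is −179349 days from there, so JDN = 2220652.

2220652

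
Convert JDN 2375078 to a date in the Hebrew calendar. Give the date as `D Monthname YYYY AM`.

12 Elul 5550 AM

The Gregorian equivalent of JDN 2375078 is 22 August 1790.
In the Hebrew calendar that day is 12 Elul 5550 AM.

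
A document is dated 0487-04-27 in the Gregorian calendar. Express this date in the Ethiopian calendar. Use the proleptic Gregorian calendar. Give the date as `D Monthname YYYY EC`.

1 Ginbot 479 EC

Both dates share Julian Day Number 1899050; in the Ethiopian calendar that is 1 Ginbot 479 EC.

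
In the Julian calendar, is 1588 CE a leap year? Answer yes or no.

yes

1588 mod 4 = 0, so it is a leap year in the Julian calendar.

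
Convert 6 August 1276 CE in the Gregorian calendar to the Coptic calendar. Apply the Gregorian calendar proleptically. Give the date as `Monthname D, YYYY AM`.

Julian Day Number of the source date = 2187328.
Converting JDN 2187328 to the Coptic calendar gives 6 Mesori 992 AM.

Mesori 6, 992 AM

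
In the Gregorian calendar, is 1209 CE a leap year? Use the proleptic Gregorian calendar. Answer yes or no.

1209 is not divisible by 4, so it is a common year.

no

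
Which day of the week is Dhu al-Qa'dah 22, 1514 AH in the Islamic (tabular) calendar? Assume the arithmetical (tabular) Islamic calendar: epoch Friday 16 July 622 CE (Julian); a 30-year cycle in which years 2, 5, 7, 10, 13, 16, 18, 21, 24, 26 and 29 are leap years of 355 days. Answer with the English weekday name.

Equivalently 11 May 2091 Gregorian, JDN 2484913.
JDN 2484913 mod 7 = 4, and JDN 0 was a Monday, so this is a Friday.

Friday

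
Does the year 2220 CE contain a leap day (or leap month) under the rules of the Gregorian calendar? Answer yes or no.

2220 is divisible by 4 and not by 100, so it is a leap year.

yes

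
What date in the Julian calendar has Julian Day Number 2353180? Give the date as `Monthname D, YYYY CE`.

August 28, 1730 CE

JDN 2353180 is 8 September 1730 in the Gregorian calendar.
In the Julian calendar that day is August 28, 1730 CE.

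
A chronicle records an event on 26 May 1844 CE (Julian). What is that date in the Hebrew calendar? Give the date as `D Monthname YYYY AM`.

20 Sivan 5604 AM

The source date corresponds to 7 June 1844 in the Gregorian calendar (JDN 2394725).
That day falls on 20 Sivan 5604 AM in the Hebrew calendar.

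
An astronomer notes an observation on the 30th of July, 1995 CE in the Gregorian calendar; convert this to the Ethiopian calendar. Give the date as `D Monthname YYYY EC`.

23 Hamle 1987 EC

Julian Day Number of the source date = 2449929.
Converting JDN 2449929 to the Ethiopian calendar gives 23 Hamle 1987 EC.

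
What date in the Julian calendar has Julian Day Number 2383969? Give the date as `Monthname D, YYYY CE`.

December 14, 1814 CE

JDN 2383969 is 26 December 1814 in the Gregorian calendar.
In the Julian calendar that day is December 14, 1814 CE.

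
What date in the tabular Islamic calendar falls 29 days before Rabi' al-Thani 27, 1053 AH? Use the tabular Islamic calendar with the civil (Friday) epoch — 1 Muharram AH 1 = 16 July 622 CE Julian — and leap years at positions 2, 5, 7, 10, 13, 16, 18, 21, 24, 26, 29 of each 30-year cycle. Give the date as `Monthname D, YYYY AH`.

Rabi' al-Awwal 28, 1053 AH

JDN of Rabi' al-Thani 27, 1053 AH = 2321349.
2321349 − 29 = 2321320.
JDN 2321320 in the tabular Islamic calendar is Rabi' al-Awwal 28, 1053 AH.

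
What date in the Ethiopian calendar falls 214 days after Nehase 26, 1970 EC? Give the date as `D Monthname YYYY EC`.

25 Megabit 1971 EC

JDN of Nehase 26, 1970 EC = 2443753.
2443753 + 214 = 2443967.
JDN 2443967 in the Ethiopian calendar is 25 Megabit 1971 EC.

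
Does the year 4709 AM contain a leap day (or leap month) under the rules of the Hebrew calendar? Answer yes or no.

no

Hebrew year 4709 is year 16 of its 19-year Metonic cycle; leap years are at positions 3, 6, 8, 11, 14, 17, 19, so it is a common year (12 months).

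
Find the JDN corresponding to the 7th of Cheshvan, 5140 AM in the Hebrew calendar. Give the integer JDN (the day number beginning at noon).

In the proleptic Gregorian calendar the same day is 26 October 1379.
JDN 2299161 is 15 October 1582 CE (Gregorian); the target day is −74133 days from there, so JDN = 2225028.

2225028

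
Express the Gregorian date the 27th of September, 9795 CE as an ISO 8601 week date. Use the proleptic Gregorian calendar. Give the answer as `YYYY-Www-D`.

9795-W39-7

The weekday is Sunday (ISO weekday 7).
That Sunday belongs to ISO week 39 of ISO year 9795.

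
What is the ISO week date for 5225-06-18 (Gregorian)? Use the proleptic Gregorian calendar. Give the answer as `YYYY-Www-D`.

The weekday is Wednesday (ISO weekday 3).
That Wednesday belongs to ISO week 25 of ISO year 5225.

5225-W25-3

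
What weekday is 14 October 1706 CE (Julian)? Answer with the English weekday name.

Equivalently 25 October 1706 Gregorian, JDN 2344461.
2344461 ≡ 0 (mod 7); counting from Monday = 0 gives Monday.

Monday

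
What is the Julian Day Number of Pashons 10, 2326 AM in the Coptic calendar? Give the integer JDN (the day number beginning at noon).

In the Gregorian calendar the same day is 23 May 2610.
JDN 2299161 is 15 October 1582 CE (Gregorian); the target day is +375324 days from there, so JDN = 2674485.

2674485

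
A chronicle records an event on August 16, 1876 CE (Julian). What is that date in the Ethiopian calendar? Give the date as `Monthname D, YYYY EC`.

Julian Day Number of the source date = 2406495.
Converting JDN 2406495 to the Ethiopian calendar gives 23 Nehase 1868 EC.

Nehase 23, 1868 EC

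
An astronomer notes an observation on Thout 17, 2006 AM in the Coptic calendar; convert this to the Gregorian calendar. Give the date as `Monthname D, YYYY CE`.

Both dates share Julian Day Number 2557372; in the Gregorian calendar that is 29 September 2289 CE.

September 29, 2289 CE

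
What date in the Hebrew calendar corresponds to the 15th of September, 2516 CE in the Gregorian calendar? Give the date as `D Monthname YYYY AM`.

17 Elul 6276 AM

Julian Day Number of the source date = 2640268.
Converting JDN 2640268 to the Hebrew calendar gives 17 Elul 6276 AM.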